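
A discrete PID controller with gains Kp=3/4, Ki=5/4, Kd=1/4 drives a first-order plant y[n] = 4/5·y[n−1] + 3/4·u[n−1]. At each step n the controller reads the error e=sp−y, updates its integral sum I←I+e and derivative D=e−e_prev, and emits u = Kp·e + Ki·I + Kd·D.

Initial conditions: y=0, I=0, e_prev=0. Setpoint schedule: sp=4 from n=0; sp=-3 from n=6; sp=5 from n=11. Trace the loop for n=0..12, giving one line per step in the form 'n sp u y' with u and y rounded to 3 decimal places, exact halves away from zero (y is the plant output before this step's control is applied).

(exact arithmetic carried between steps; '≈' marks a value shown rounded to 6 d.p. or computed from one; I and e_prev carry over from the previous line; the table rounds u and y to 3 d.p., halves away from zero)
n=0: y=0, sp=4, e=sp−y=4; I=4, D=e−e_prev=4; u=3/4·4+5/4·4+1/4·4=9; next y=4/5·0+3/4·9=6.75
n=1: y=6.75, sp=4, e=sp−y=-2.75; I=1.25, D=e−e_prev=-6.75; u=3/4·(-2.75)+5/4·1.25+1/4·(-6.75)=-2.1875; next y=4/5·6.75+3/4·(-2.1875)=3.759375
n=2: y=3.759375, sp=4, e=sp−y=0.240625; I=1.490625, D=e−e_prev=2.990625; u=3/4·0.240625+5/4·1.490625+1/4·2.990625≈2.791406; next y=4/5·3.759375+3/4·2.791406≈5.101055
n=3: y≈5.101055, sp=4, e=sp−y≈-1.101055; I≈0.389570, D=e−e_prev≈-1.341680; u=3/4·(-1.101055)+5/4·0.389570+1/4·(-1.341680)≈-0.674248; next y=4/5·5.101055+3/4·(-0.674248)≈3.575158
n=4: y≈3.575158, sp=4, e=sp−y≈0.424842; I≈0.814413, D=e−e_prev≈1.525897; u=3/4·0.424842+5/4·0.814413+1/4·1.525897≈1.718122; next y=4/5·3.575158+3/4·1.718122≈4.148717
n=5: y≈4.148717, sp=4, e=sp−y≈-0.148717; I≈0.665695, D=e−e_prev≈-0.573560; u=3/4·(-0.148717)+5/4·0.665695+1/4·(-0.573560)≈0.577191; next y=4/5·4.148717+3/4·0.577191≈3.751867
n=6: y≈3.751867, sp=-3, e=sp−y≈-6.751867; I≈-6.086172, D=e−e_prev≈-6.603150; u=3/4·(-6.751867)+5/4·(-6.086172)+1/4·(-6.603150)≈-14.322403; next y=4/5·3.751867+3/4·(-14.322403)≈-7.740308
n=7: y≈-7.740308, sp=-3, e=sp−y≈4.740308; I≈-1.345864, D=e−e_prev≈11.492176; u=3/4·4.740308+5/4·(-1.345864)+1/4·11.492176≈4.745946; next y=4/5·(-7.740308)+3/4·4.745946≈-2.632787
n=8: y≈-2.632787, sp=-3, e=sp−y≈-0.367213; I≈-1.713076, D=e−e_prev≈-5.107521; u=3/4·(-0.367213)+5/4·(-1.713076)+1/4·(-5.107521)≈-3.693635; next y=4/5·(-2.632787)+3/4·(-3.693635)≈-4.876456
n=9: y≈-4.876456, sp=-3, e=sp−y≈1.876456; I≈0.163380, D=e−e_prev≈2.243669; u=3/4·1.876456+5/4·0.163380+1/4·2.243669≈2.172484; next y=4/5·(-4.876456)+3/4·2.172484≈-2.271802
n=10: y≈-2.271802, sp=-3, e=sp−y≈-0.728198; I≈-0.564818, D=e−e_prev≈-2.604654; u=3/4·(-0.728198)+5/4·(-0.564818)+1/4·(-2.604654)≈-1.903335; next y=4/5·(-2.271802)+3/4·(-1.903335)≈-3.244943
n=11: y≈-3.244943, sp=5, e=sp−y≈8.244943; I≈7.680124, D=e−e_prev≈8.973141; u=3/4·8.244943+5/4·7.680124+1/4·8.973141≈18.027148; next y=4/5·(-3.244943)+3/4·18.027148≈10.924407
n=12: y≈10.924407, sp=5, e=sp−y≈-5.924407; I≈1.755718, D=e−e_prev≈-14.169349; u=3/4·(-5.924407)+5/4·1.755718+1/4·(-14.169349)≈-5.790995; next y=4/5·10.924407+3/4·(-5.790995)≈4.396279

0 4 9.000 0.000
1 4 -2.188 6.750
2 4 2.791 3.759
3 4 -0.674 5.101
4 4 1.718 3.575
5 4 0.577 4.149
6 -3 -14.322 3.752
7 -3 4.746 -7.740
8 -3 -3.694 -2.633
9 -3 2.172 -4.876
10 -3 -1.903 -2.272
11 5 18.027 -3.245
12 5 -5.791 10.924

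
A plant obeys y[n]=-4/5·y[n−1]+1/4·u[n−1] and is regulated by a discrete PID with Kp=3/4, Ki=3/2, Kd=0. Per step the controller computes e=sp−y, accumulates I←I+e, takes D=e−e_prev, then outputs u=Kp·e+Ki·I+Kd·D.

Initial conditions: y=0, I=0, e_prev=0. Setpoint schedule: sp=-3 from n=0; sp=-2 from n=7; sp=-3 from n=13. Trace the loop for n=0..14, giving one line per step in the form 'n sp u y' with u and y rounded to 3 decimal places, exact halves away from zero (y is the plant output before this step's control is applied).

(exact arithmetic carried between steps; '≈' marks a value shown rounded to 6 d.p. or computed from one; I and e_prev carry over from the previous line; the table rounds u and y to 3 d.p., halves away from zero)
n=0: y=0, sp=-3, e=sp−y=-3; I=-3, D=e−e_prev=-3; u=3/4·(-3)+3/2·(-3)+0·(-3)=-6.75; next y=-4/5·0+1/4·(-6.75)=-1.6875
n=1: y=-1.6875, sp=-3, e=sp−y=-1.3125; I=-4.3125, D=e−e_prev=1.6875; u=3/4·(-1.3125)+3/2·(-4.3125)+0·1.6875=-7.453125; next y=-4/5·(-1.6875)+1/4·(-7.453125)≈-0.513281
n=2: y≈-0.513281, sp=-3, e=sp−y≈-2.486719; I≈-6.799219, D=e−e_prev≈-1.174219; u=3/4·(-2.486719)+3/2·(-6.799219)+0·(-1.174219)≈-12.063867; next y=-4/5·(-0.513281)+1/4·(-12.063867)≈-2.605342
n=3: y≈-2.605342, sp=-3, e=sp−y≈-0.394658; I≈-7.193877, D=e−e_prev≈2.092061; u=3/4·(-0.394658)+3/2·(-7.193877)+0·2.092061≈-11.086809; next y=-4/5·(-2.605342)+1/4·(-11.086809)≈-0.687429
n=4: y≈-0.687429, sp=-3, e=sp−y≈-2.312571; I≈-9.506448, D=e−e_prev≈-1.917913; u=3/4·(-2.312571)+3/2·(-9.506448)+0·(-1.917913)≈-15.994101; next y=-4/5·(-0.687429)+1/4·(-15.994101)≈-3.448582
n=5: y≈-3.448582, sp=-3, e=sp−y≈0.448582; I≈-9.057866, D=e−e_prev≈2.761153; u=3/4·0.448582+3/2·(-9.057866)+0·2.761153≈-13.250363; next y=-4/5·(-3.448582)+1/4·(-13.250363)≈-0.553725
n=6: y≈-0.553725, sp=-3, e=sp−y≈-2.446275; I≈-11.504141, D=e−e_prev≈-2.894857; u=3/4·(-2.446275)+3/2·(-11.504141)+0·(-2.894857)≈-19.090918; next y=-4/5·(-0.553725)+1/4·(-19.090918)≈-4.329749
n=7: y≈-4.329749, sp=-2, e=sp−y≈2.329749; I≈-9.174392, D=e−e_prev≈4.776025; u=3/4·2.329749+3/2·(-9.174392)+0·4.776025≈-12.014275; next y=-4/5·(-4.329749)+1/4·(-12.014275)≈0.460231
n=8: y≈0.460231, sp=-2, e=sp−y≈-2.460231; I≈-11.634622, D=e−e_prev≈-4.789980; u=3/4·(-2.460231)+3/2·(-11.634622)+0·(-4.789980)≈-19.297107; next y=-4/5·0.460231+1/4·(-19.297107)≈-5.192461
n=9: y≈-5.192461, sp=-2, e=sp−y≈3.192461; I≈-8.442161, D=e−e_prev≈5.652692; u=3/4·3.192461+3/2·(-8.442161)+0·5.652692≈-10.268896; next y=-4/5·(-5.192461)+1/4·(-10.268896)≈1.586745
n=10: y≈1.586745, sp=-2, e=sp−y≈-3.586745; I≈-12.028906, D=e−e_prev≈-6.779206; u=3/4·(-3.586745)+3/2·(-12.028906)+0·(-6.779206)≈-20.733418; next y=-4/5·1.586745+1/4·(-20.733418)≈-6.452751
n=11: y≈-6.452751, sp=-2, e=sp−y≈4.452751; I≈-7.576156, D=e−e_prev≈8.039496; u=3/4·4.452751+3/2·(-7.576156)+0·8.039496≈-8.024670; next y=-4/5·(-6.452751)+1/4·(-8.024670)≈3.156033
n=12: y≈3.156033, sp=-2, e=sp−y≈-5.156033; I≈-12.732188, D=e−e_prev≈-9.608784; u=3/4·(-5.156033)+3/2·(-12.732188)+0·(-9.608784)≈-22.965307; next y=-4/5·3.156033+1/4·(-22.965307)≈-8.266153
n=13: y≈-8.266153, sp=-3, e=sp−y≈5.266153; I≈-7.466035, D=e−e_prev≈10.422186; u=3/4·5.266153+3/2·(-7.466035)+0·10.422186≈-7.249438; next y=-4/5·(-8.266153)+1/4·(-7.249438)≈4.800563
n=14: y≈4.800563, sp=-3, e=sp−y≈-7.800563; I≈-15.266598, D=e−e_prev≈-13.066716; u=3/4·(-7.800563)+3/2·(-15.266598)+0·(-13.066716)≈-28.750320; next y=-4/5·4.800563+1/4·(-28.750320)≈-11.028030

0 -3 -6.750 0.000
1 -3 -7.453 -1.688
2 -3 -12.064 -0.513
3 -3 -11.087 -2.605
4 -3 -15.994 -0.687
5 -3 -13.250 -3.449
6 -3 -19.091 -0.554
7 -2 -12.014 -4.330
8 -2 -19.297 0.460
9 -2 -10.269 -5.192
10 -2 -20.733 1.587
11 -2 -8.025 -6.453
12 -2 -22.965 3.156
13 -3 -7.249 -8.266
14 -3 -28.750 4.801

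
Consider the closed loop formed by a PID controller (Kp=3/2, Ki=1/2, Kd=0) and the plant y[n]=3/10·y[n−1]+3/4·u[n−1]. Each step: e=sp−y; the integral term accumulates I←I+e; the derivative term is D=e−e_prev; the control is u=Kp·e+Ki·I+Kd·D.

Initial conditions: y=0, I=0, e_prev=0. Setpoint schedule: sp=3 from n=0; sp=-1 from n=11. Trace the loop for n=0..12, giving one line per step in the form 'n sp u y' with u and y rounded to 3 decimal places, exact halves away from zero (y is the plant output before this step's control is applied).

0 3 6.000 0.000
1 3 -1.500 4.500
2 3 6.300 0.225
3 3 -1.448 4.793
4 3 6.537 0.352
5 3 -1.452 5.008
6 3 6.733 0.414
7 3 -1.494 5.174
8 3 6.904 0.432
9 3 -1.564 5.307
10 3 7.058 0.420
11 -1 -9.652 5.420
12 -1 9.203 -5.613

(exact arithmetic carried between steps; '≈' marks a value shown rounded to 6 d.p. or computed from one; I and e_prev carry over from the previous line; the table rounds u and y to 3 d.p., halves away from zero)
n=0: y=0, sp=3, e=sp−y=3; I=3, D=e−e_prev=3; u=3/2·3+1/2·3+0·3=6; next y=3/10·0+3/4·6=4.5
n=1: y=4.5, sp=3, e=sp−y=-1.5; I=1.5, D=e−e_prev=-4.5; u=3/2·(-1.5)+1/2·1.5+0·(-4.5)=-1.5; next y=3/10·4.5+3/4·(-1.5)=0.225
n=2: y=0.225, sp=3, e=sp−y=2.775; I=4.275, D=e−e_prev=4.275; u=3/2·2.775+1/2·4.275+0·4.275=6.3; next y=3/10·0.225+3/4·6.3=4.7925
n=3: y=4.7925, sp=3, e=sp−y=-1.7925; I=2.4825, D=e−e_prev=-4.5675; u=3/2·(-1.7925)+1/2·2.4825+0·(-4.5675)=-1.4475; next y=3/10·4.7925+3/4·(-1.4475)=0.352125
n=4: y=0.352125, sp=3, e=sp−y=2.647875; I=5.130375, D=e−e_prev=4.440375; u=3/2·2.647875+1/2·5.130375+0·4.440375=6.537; next y=3/10·0.352125+3/4·6.537≈5.008388
n=5: y≈5.008388, sp=3, e=sp−y≈-2.008388; I≈3.121988, D=e−e_prev≈-4.656263; u=3/2·(-2.008388)+1/2·3.121988+0·(-4.656263)≈-1.451588; next y=3/10·5.008388+3/4·(-1.451588)≈0.413826
n=6: y≈0.413826, sp=3, e=sp−y≈2.586174; I≈5.708162, D=e−e_prev≈4.594562; u=3/2·2.586174+1/2·5.708162+0·4.594562≈6.733343; next y=3/10·0.413826+3/4·6.733343≈5.174155
n=7: y≈5.174155, sp=3, e=sp−y≈-2.174155; I≈3.534007, D=e−e_prev≈-4.760329; u=3/2·(-2.174155)+1/2·3.534007+0·(-4.760329)≈-1.494228; next y=3/10·5.174155+3/4·(-1.494228)≈0.431575
n=8: y≈0.431575, sp=3, e=sp−y≈2.568425; I≈6.102432, D=e−e_prev≈4.742579; u=3/2·2.568425+1/2·6.102432+0·4.742579≈6.903853; next y=3/10·0.431575+3/4·6.903853≈5.307362
n=9: y≈5.307362, sp=3, e=sp−y≈-2.307362; I≈3.795070, D=e−e_prev≈-4.875787; u=3/2·(-2.307362)+1/2·3.795070+0·(-4.875787)≈-1.563509; next y=3/10·5.307362+3/4·(-1.563509)≈0.419577
n=10: y≈0.419577, sp=3, e=sp−y≈2.580423; I≈6.375493, D=e−e_prev≈4.887785; u=3/2·2.580423+1/2·6.375493+0·4.887785≈7.058381; next y=3/10·0.419577+3/4·7.058381≈5.419659
n=11: y≈5.419659, sp=-1, e=sp−y≈-6.419659; I≈-0.044166, D=e−e_prev≈-9.000082; u=3/2·(-6.419659)+1/2·(-0.044166)+0·(-9.000082)≈-9.651571; next y=3/10·5.419659+3/4·(-9.651571)≈-5.612781
n=12: y≈-5.612781, sp=-1, e=sp−y≈4.612781; I≈4.568615, D=e−e_prev≈11.032439; u=3/2·4.612781+1/2·4.568615+0·11.032439≈9.203478; next y=3/10·(-5.612781)+3/4·9.203478≈5.218774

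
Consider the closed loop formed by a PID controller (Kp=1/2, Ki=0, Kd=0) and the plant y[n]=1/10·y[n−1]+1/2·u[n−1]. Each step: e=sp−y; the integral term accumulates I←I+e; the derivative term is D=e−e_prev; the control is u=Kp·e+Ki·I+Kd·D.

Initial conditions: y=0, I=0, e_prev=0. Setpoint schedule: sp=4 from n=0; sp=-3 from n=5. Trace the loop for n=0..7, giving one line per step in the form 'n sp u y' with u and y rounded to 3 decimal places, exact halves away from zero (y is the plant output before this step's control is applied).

(exact arithmetic carried between steps; '≈' marks a value shown rounded to 6 d.p. or computed from one; I and e_prev carry over from the previous line; the table rounds u and y to 3 d.p., halves away from zero)
n=0: y=0, sp=4, e=sp−y=4; I=4, D=e−e_prev=4; u=1/2·4+0·4+0·4=2; next y=1/10·0+1/2·2=1
n=1: y=1, sp=4, e=sp−y=3; I=7, D=e−e_prev=-1; u=1/2·3+0·7+0·(-1)=1.5; next y=1/10·1+1/2·1.5=0.85
n=2: y=0.85, sp=4, e=sp−y=3.15; I=10.15, D=e−e_prev=0.15; u=1/2·3.15+0·10.15+0·0.15=1.575; next y=1/10·0.85+1/2·1.575=0.8725
n=3: y=0.8725, sp=4, e=sp−y=3.1275; I=13.2775, D=e−e_prev=-0.0225; u=1/2·3.1275+0·13.2775+0·(-0.0225)=1.56375; next y=1/10·0.8725+1/2·1.56375=0.869125
n=4: y=0.869125, sp=4, e=sp−y=3.130875; I=16.408375, D=e−e_prev=0.003375; u=1/2·3.130875+0·16.408375+0·0.003375≈1.565438; next y=1/10·0.869125+1/2·1.565438≈0.869631
n=5: y≈0.869631, sp=-3, e=sp−y≈-3.869631; I≈12.538744, D=e−e_prev≈-7.000506; u=1/2·(-3.869631)+0·12.538744+0·(-7.000506)≈-1.934816; next y=1/10·0.869631+1/2·(-1.934816)≈-0.880445
n=6: y≈-0.880445, sp=-3, e=sp−y≈-2.119555; I≈10.419188, D=e−e_prev≈1.750076; u=1/2·(-2.119555)+0·10.419188+0·1.750076≈-1.059778; next y=1/10·(-0.880445)+1/2·(-1.059778)≈-0.617933
n=7: y≈-0.617933, sp=-3, e=sp−y≈-2.382067; I≈8.037122, D=e−e_prev≈-0.262511; u=1/2·(-2.382067)+0·8.037122+0·(-0.262511)≈-1.191033; next y=1/10·(-0.617933)+1/2·(-1.191033)≈-0.657310

0 4 2.000 0.000
1 4 1.500 1.000
2 4 1.575 0.850
3 4 1.564 0.873
4 4 1.565 0.869
5 -3 -1.935 0.870
6 -3 -1.060 -0.880
7 -3 -1.191 -0.618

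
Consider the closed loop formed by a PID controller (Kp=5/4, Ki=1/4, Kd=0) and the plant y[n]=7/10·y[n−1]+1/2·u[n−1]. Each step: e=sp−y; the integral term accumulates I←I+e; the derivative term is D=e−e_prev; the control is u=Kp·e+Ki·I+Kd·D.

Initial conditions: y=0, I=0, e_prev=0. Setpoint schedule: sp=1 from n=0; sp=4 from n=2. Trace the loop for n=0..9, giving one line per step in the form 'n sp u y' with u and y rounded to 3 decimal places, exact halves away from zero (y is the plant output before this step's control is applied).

0 1 1.500 0.000
1 1 0.625 0.750
2 4 5.056 0.838
3 4 2.432 3.114
4 4 2.231 3.396
5 4 2.237 3.492
6 4 2.258 3.563
7 4 2.277 3.623
8 4 2.294 3.675
9 4 2.308 3.719

(exact arithmetic carried between steps; '≈' marks a value shown rounded to 6 d.p. or computed from one; I and e_prev carry over from the previous line; the table rounds u and y to 3 d.p., halves away from zero)
n=0: y=0, sp=1, e=sp−y=1; I=1, D=e−e_prev=1; u=5/4·1+1/4·1+0·1=1.5; next y=7/10·0+1/2·1.5=0.75
n=1: y=0.75, sp=1, e=sp−y=0.25; I=1.25, D=e−e_prev=-0.75; u=5/4·0.25+1/4·1.25+0·(-0.75)=0.625; next y=7/10·0.75+1/2·0.625=0.8375
n=2: y=0.8375, sp=4, e=sp−y=3.1625; I=4.4125, D=e−e_prev=2.9125; u=5/4·3.1625+1/4·4.4125+0·2.9125=5.05625; next y=7/10·0.8375+1/2·5.05625=3.114375
n=3: y=3.114375, sp=4, e=sp−y=0.885625; I=5.298125, D=e−e_prev=-2.276875; u=5/4·0.885625+1/4·5.298125+0·(-2.276875)≈2.431563; next y=7/10·3.114375+1/2·2.431563≈3.395844
n=4: y≈3.395844, sp=4, e=sp−y≈0.604156; I≈5.902281, D=e−e_prev≈-0.281469; u=5/4·0.604156+1/4·5.902281+0·(-0.281469)≈2.230766; next y=7/10·3.395844+1/2·2.230766≈3.492473
n=5: y≈3.492473, sp=4, e=sp−y≈0.507527; I≈6.409808, D=e−e_prev≈-0.096630; u=5/4·0.507527+1/4·6.409808+0·(-0.096630)≈2.236860; next y=7/10·3.492473+1/2·2.236860≈3.563161
n=6: y≈3.563161, sp=4, e=sp−y≈0.436839; I≈6.846646, D=e−e_prev≈-0.070688; u=5/4·0.436839+1/4·6.846646+0·(-0.070688)≈2.257710; next y=7/10·3.563161+1/2·2.257710≈3.623068
n=7: y≈3.623068, sp=4, e=sp−y≈0.376932; I≈7.223578, D=e−e_prev≈-0.059906; u=5/4·0.376932+1/4·7.223578+0·(-0.059906)≈2.277060; next y=7/10·3.623068+1/2·2.277060≈3.674677
n=8: y≈3.674677, sp=4, e=sp−y≈0.325323; I≈7.548901, D=e−e_prev≈-0.051609; u=5/4·0.325323+1/4·7.548901+0·(-0.051609)≈2.293879; next y=7/10·3.674677+1/2·2.293879≈3.719213
n=9: y≈3.719213, sp=4, e=sp−y≈0.280787; I≈7.829688, D=e−e_prev≈-0.044536; u=5/4·0.280787+1/4·7.829688+0·(-0.044536)≈2.308405; next y=7/10·3.719213+1/2·2.308405≈3.757652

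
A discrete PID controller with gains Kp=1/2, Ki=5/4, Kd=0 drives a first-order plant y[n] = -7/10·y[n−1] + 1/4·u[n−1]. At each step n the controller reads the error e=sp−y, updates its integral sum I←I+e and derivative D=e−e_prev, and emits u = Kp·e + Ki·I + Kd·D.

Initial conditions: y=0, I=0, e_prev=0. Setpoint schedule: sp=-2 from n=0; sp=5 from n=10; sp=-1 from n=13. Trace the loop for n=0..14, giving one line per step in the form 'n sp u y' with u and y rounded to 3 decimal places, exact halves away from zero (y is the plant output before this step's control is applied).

0 -2 -3.500 0.000
1 -2 -4.469 -0.875
2 -2 -6.523 -0.505
3 -2 -7.040 -1.277
4 -2 -8.664 -0.866
5 -2 -8.867 -1.560
6 -2 -10.178 -1.125
7 -2 -10.165 -1.757
8 -2 -11.249 -1.311
9 -2 -11.090 -1.894
10 5 0.244 -1.446
11 5 3.892 1.073
12 5 10.291 0.222
13 -1 1.921 2.418
14 -1 4.001 -1.212

(exact arithmetic carried between steps; '≈' marks a value shown rounded to 6 d.p. or computed from one; I and e_prev carry over from the previous line; the table rounds u and y to 3 d.p., halves away from zero)
n=0: y=0, sp=-2, e=sp−y=-2; I=-2, D=e−e_prev=-2; u=1/2·(-2)+5/4·(-2)+0·(-2)=-3.5; next y=-7/10·0+1/4·(-3.5)=-0.875
n=1: y=-0.875, sp=-2, e=sp−y=-1.125; I=-3.125, D=e−e_prev=0.875; u=1/2·(-1.125)+5/4·(-3.125)+0·0.875=-4.46875; next y=-7/10·(-0.875)+1/4·(-4.46875)≈-0.504688
n=2: y≈-0.504688, sp=-2, e=sp−y≈-1.495313; I≈-4.620313, D=e−e_prev≈-0.370313; u=1/2·(-1.495313)+5/4·(-4.620313)+0·(-0.370313)≈-6.523047; next y=-7/10·(-0.504688)+1/4·(-6.523047)≈-1.277480
n=3: y≈-1.277480, sp=-2, e=sp−y≈-0.722520; I≈-5.342832, D=e−e_prev≈0.772793; u=1/2·(-0.722520)+5/4·(-5.342832)+0·0.772793≈-7.039800; next y=-7/10·(-1.277480)+1/4·(-7.039800)≈-0.865714
n=4: y≈-0.865714, sp=-2, e=sp−y≈-1.134286; I≈-6.477118, D=e−e_prev≈-0.411767; u=1/2·(-1.134286)+5/4·(-6.477118)+0·(-0.411767)≈-8.663541; next y=-7/10·(-0.865714)+1/4·(-8.663541)≈-1.559886
n=5: y≈-1.559886, sp=-2, e=sp−y≈-0.440114; I≈-6.917233, D=e−e_prev≈0.694172; u=1/2·(-0.440114)+5/4·(-6.917233)+0·0.694172≈-8.866598; next y=-7/10·(-1.559886)+1/4·(-8.866598)≈-1.124729
n=6: y≈-1.124729, sp=-2, e=sp−y≈-0.875271; I≈-7.792503, D=e−e_prev≈-0.435156; u=1/2·(-0.875271)+5/4·(-7.792503)+0·(-0.435156)≈-10.178264; next y=-7/10·(-1.124729)+1/4·(-10.178264)≈-1.757255
n=7: y≈-1.757255, sp=-2, e=sp−y≈-0.242745; I≈-8.035248, D=e−e_prev≈0.632526; u=1/2·(-0.242745)+5/4·(-8.035248)+0·0.632526≈-10.165432; next y=-7/10·(-1.757255)+1/4·(-10.165432)≈-1.311279
n=8: y≈-1.311279, sp=-2, e=sp−y≈-0.688721; I≈-8.723969, D=e−e_prev≈-0.445976; u=1/2·(-0.688721)+5/4·(-8.723969)+0·(-0.445976)≈-11.249321; next y=-7/10·(-1.311279)+1/4·(-11.249321)≈-1.894435
n=9: y≈-1.894435, sp=-2, e=sp−y≈-0.105565; I≈-8.829534, D=e−e_prev≈0.583156; u=1/2·(-0.105565)+5/4·(-8.829534)+0·0.583156≈-11.089700; next y=-7/10·(-1.894435)+1/4·(-11.089700)≈-1.446321
n=10: y≈-1.446321, sp=5, e=sp−y≈6.446321; I≈-2.383213, D=e−e_prev≈6.551886; u=1/2·6.446321+5/4·(-2.383213)+0·6.551886≈0.244144; next y=-7/10·(-1.446321)+1/4·0.244144≈1.073460
n=11: y≈1.073460, sp=5, e=sp−y≈3.926540; I≈1.543327, D=e−e_prev≈-2.519781; u=1/2·3.926540+5/4·1.543327+0·(-2.519781)≈3.892428; next y=-7/10·1.073460+1/4·3.892428≈0.221685
n=12: y≈0.221685, sp=5, e=sp−y≈4.778315; I≈6.321642, D=e−e_prev≈0.851776; u=1/2·4.778315+5/4·6.321642+0·0.851776≈10.291210; next y=-7/10·0.221685+1/4·10.291210≈2.417623
n=13: y≈2.417623, sp=-1, e=sp−y≈-3.417623; I≈2.904019, D=e−e_prev≈-8.195938; u=1/2·(-3.417623)+5/4·2.904019+0·(-8.195938)≈1.921212; next y=-7/10·2.417623+1/4·1.921212≈-1.212033
n=14: y≈-1.212033, sp=-1, e=sp−y≈0.212033; I≈3.116052, D=e−e_prev≈3.629656; u=1/2·0.212033+5/4·3.116052+0·3.629656≈4.001081; next y=-7/10·(-1.212033)+1/4·4.001081≈1.848694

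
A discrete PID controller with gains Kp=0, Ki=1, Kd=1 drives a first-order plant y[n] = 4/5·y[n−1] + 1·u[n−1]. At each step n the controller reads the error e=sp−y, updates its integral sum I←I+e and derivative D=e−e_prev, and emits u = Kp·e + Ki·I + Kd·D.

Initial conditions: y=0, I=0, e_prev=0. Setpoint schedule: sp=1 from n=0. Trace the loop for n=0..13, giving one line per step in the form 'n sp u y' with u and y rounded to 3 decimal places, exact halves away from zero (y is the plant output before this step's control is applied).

(exact arithmetic carried between steps; '≈' marks a value shown rounded to 6 d.p. or computed from one; I and e_prev carry over from the previous line; the table rounds u and y to 3 d.p., halves away from zero)
n=0: y=0, sp=1, e=sp−y=1; I=1, D=e−e_prev=1; u=0·1+1·1+1·1=2; next y=4/5·0+1·2=2
n=1: y=2, sp=1, e=sp−y=-1; I=0, D=e−e_prev=-2; u=0·(-1)+1·0+1·(-2)=-2; next y=4/5·2+1·(-2)=-0.4
n=2: y=-0.4, sp=1, e=sp−y=1.4; I=1.4, D=e−e_prev=2.4; u=0·1.4+1·1.4+1·2.4=3.8; next y=4/5·(-0.4)+1·3.8=3.48
n=3: y=3.48, sp=1, e=sp−y=-2.48; I=-1.08, D=e−e_prev=-3.88; u=0·(-2.48)+1·(-1.08)+1·(-3.88)=-4.96; next y=4/5·3.48+1·(-4.96)=-2.176
n=4: y=-2.176, sp=1, e=sp−y=3.176; I=2.096, D=e−e_prev=5.656; u=0·3.176+1·2.096+1·5.656=7.752; next y=4/5·(-2.176)+1·7.752=6.0112
n=5: y=6.0112, sp=1, e=sp−y=-5.0112; I=-2.9152, D=e−e_prev=-8.1872; u=0·(-5.0112)+1·(-2.9152)+1·(-8.1872)=-11.1024; next y=4/5·6.0112+1·(-11.1024)=-6.29344
n=6: y=-6.29344, sp=1, e=sp−y=7.29344; I=4.37824, D=e−e_prev=12.30464; u=0·7.29344+1·4.37824+1·12.30464=16.68288; next y=4/5·(-6.29344)+1·16.68288=11.648128
n=7: y=11.648128, sp=1, e=sp−y=-10.648128; I=-6.269888, D=e−e_prev=-17.941568; u=0·(-10.648128)+1·(-6.269888)+1·(-17.941568)=-24.211456; next y=4/5·11.648128+1·(-24.211456)≈-14.892954
n=8: y≈-14.892954, sp=1, e=sp−y≈15.892954; I≈9.623066, D=e−e_prev≈26.541082; u=0·15.892954+1·9.623066+1·26.541082≈36.164147; next y=4/5·(-14.892954)+1·36.164147≈24.249784
n=9: y≈24.249784, sp=1, e=sp−y≈-23.249784; I≈-13.626719, D=e−e_prev≈-39.142738; u=0·(-23.249784)+1·(-13.626719)+1·(-39.142738)≈-52.769457; next y=4/5·24.249784+1·(-52.769457)≈-33.369629
n=10: y≈-33.369629, sp=1, e=sp−y≈34.369629; I≈20.742910, D=e−e_prev≈57.619414; u=0·34.369629+1·20.742910+1·57.619414≈78.362324; next y=4/5·(-33.369629)+1·78.362324≈51.666621
n=11: y≈51.666621, sp=1, e=sp−y≈-50.666621; I≈-29.923710, D=e−e_prev≈-85.036250; u=0·(-50.666621)+1·(-29.923710)+1·(-85.036250)≈-114.959960; next y=4/5·51.666621+1·(-114.959960)≈-73.626663
n=12: y≈-73.626663, sp=1, e=sp−y≈74.626663; I≈44.702953, D=e−e_prev≈125.293284; u=0·74.626663+1·44.702953+1·125.293284≈169.996237; next y=4/5·(-73.626663)+1·169.996237≈111.094907
n=13: y≈111.094907, sp=1, e=sp−y≈-110.094907; I≈-65.391953, D=e−e_prev≈-184.721570; u=0·(-110.094907)+1·(-65.391953)+1·(-184.721570)≈-250.113523; next y=4/5·111.094907+1·(-250.113523)≈-161.237598

0 1 2.000 0.000
1 1 -2.000 2.000
2 1 3.800 -0.400
3 1 -4.960 3.480
4 1 7.752 -2.176
5 1 -11.102 6.011
6 1 16.683 -6.293
7 1 -24.211 11.648
8 1 36.164 -14.893
9 1 -52.769 24.250
10 1 78.362 -33.370
11 1 -114.960 51.667
12 1 169.996 -73.627
13 1 -250.114 111.095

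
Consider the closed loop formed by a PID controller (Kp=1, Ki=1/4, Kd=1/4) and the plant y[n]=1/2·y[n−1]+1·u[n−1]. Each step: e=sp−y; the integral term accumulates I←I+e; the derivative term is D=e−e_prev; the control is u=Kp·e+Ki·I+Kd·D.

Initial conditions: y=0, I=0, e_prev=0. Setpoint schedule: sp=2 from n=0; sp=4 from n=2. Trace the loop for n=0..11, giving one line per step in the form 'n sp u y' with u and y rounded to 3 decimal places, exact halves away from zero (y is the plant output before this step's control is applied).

(exact arithmetic carried between steps; '≈' marks a value shown rounded to 6 d.p. or computed from one; I and e_prev carry over from the previous line; the table rounds u and y to 3 d.p., halves away from zero)
n=0: y=0, sp=2, e=sp−y=2; I=2, D=e−e_prev=2; u=1·2+1/4·2+1/4·2=3; next y=1/2·0+1·3=3
n=1: y=3, sp=2, e=sp−y=-1; I=1, D=e−e_prev=-3; u=1·(-1)+1/4·1+1/4·(-3)=-1.5; next y=1/2·3+1·(-1.5)=0
n=2: y=0, sp=4, e=sp−y=4; I=5, D=e−e_prev=5; u=1·4+1/4·5+1/4·5=6.5; next y=1/2·0+1·6.5=6.5
n=3: y=6.5, sp=4, e=sp−y=-2.5; I=2.5, D=e−e_prev=-6.5; u=1·(-2.5)+1/4·2.5+1/4·(-6.5)=-3.5; next y=1/2·6.5+1·(-3.5)=-0.25
n=4: y=-0.25, sp=4, e=sp−y=4.25; I=6.75, D=e−e_prev=6.75; u=1·4.25+1/4·6.75+1/4·6.75=7.625; next y=1/2·(-0.25)+1·7.625=7.5
n=5: y=7.5, sp=4, e=sp−y=-3.5; I=3.25, D=e−e_prev=-7.75; u=1·(-3.5)+1/4·3.25+1/4·(-7.75)=-4.625; next y=1/2·7.5+1·(-4.625)=-0.875
n=6: y=-0.875, sp=4, e=sp−y=4.875; I=8.125, D=e−e_prev=8.375; u=1·4.875+1/4·8.125+1/4·8.375=9; next y=1/2·(-0.875)+1·9=8.5625
n=7: y=8.5625, sp=4, e=sp−y=-4.5625; I=3.5625, D=e−e_prev=-9.4375; u=1·(-4.5625)+1/4·3.5625+1/4·(-9.4375)=-6.03125; next y=1/2·8.5625+1·(-6.03125)=-1.75
n=8: y=-1.75, sp=4, e=sp−y=5.75; I=9.3125, D=e−e_prev=10.3125; u=1·5.75+1/4·9.3125+1/4·10.3125=10.65625; next y=1/2·(-1.75)+1·10.65625=9.78125
n=9: y=9.78125, sp=4, e=sp−y=-5.78125; I=3.53125, D=e−e_prev=-11.53125; u=1·(-5.78125)+1/4·3.53125+1/4·(-11.53125)=-7.78125; next y=1/2·9.78125+1·(-7.78125)=-2.890625
n=10: y=-2.890625, sp=4, e=sp−y=6.890625; I=10.421875, D=e−e_prev=12.671875; u=1·6.890625+1/4·10.421875+1/4·12.671875≈12.664063; next y=1/2·(-2.890625)+1·12.664063≈11.21875
n=11: y=11.21875, sp=4, e=sp−y=-7.21875; I=3.203125, D=e−e_prev=-14.109375; u=1·(-7.21875)+1/4·3.203125+1/4·(-14.109375)≈-9.945313; next y=1/2·11.21875+1·(-9.945313)≈-4.335938

0 2 3.000 0.000
1 2 -1.500 3.000
2 4 6.500 0.000
3 4 -3.500 6.500
4 4 7.625 -0.250
5 4 -4.625 7.500
6 4 9.000 -0.875
7 4 -6.031 8.563
8 4 10.656 -1.750
9 4 -7.781 9.781
10 4 12.664 -2.891
11 4 -9.945 11.219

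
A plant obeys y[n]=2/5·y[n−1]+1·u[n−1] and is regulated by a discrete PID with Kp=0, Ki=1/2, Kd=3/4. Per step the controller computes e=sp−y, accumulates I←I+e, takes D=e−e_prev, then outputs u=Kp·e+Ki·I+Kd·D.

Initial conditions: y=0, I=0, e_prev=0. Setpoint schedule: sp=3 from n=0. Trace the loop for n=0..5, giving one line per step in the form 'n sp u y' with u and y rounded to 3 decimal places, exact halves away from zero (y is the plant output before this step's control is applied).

(exact arithmetic carried between steps; '≈' marks a value shown rounded to 6 d.p. or computed from one; I and e_prev carry over from the previous line; the table rounds u and y to 3 d.p., halves away from zero)
n=0: y=0, sp=3, e=sp−y=3; I=3, D=e−e_prev=3; u=0·3+1/2·3+3/4·3=3.75; next y=2/5·0+1·3.75=3.75
n=1: y=3.75, sp=3, e=sp−y=-0.75; I=2.25, D=e−e_prev=-3.75; u=0·(-0.75)+1/2·2.25+3/4·(-3.75)=-1.6875; next y=2/5·3.75+1·(-1.6875)=-0.1875
n=2: y=-0.1875, sp=3, e=sp−y=3.1875; I=5.4375, D=e−e_prev=3.9375; u=0·3.1875+1/2·5.4375+3/4·3.9375=5.671875; next y=2/5·(-0.1875)+1·5.671875=5.596875
n=3: y=5.596875, sp=3, e=sp−y=-2.596875; I=2.840625, D=e−e_prev=-5.784375; u=0·(-2.596875)+1/2·2.840625+3/4·(-5.784375)≈-2.917969; next y=2/5·5.596875+1·(-2.917969)≈-0.679219
n=4: y≈-0.679219, sp=3, e=sp−y≈3.679219; I≈6.519844, D=e−e_prev≈6.276094; u=0·3.679219+1/2·6.519844+3/4·6.276094≈7.966992; next y=2/5·(-0.679219)+1·7.966992≈7.695305
n=5: y≈7.695305, sp=3, e=sp−y≈-4.695305; I≈1.824539, D=e−e_prev≈-8.374523; u=0·(-4.695305)+1/2·1.824539+3/4·(-8.374523)≈-5.368623; next y=2/5·7.695305+1·(-5.368623)≈-2.290501

0 3 3.750 0.000
1 3 -1.688 3.750
2 3 5.672 -0.188
3 3 -2.918 5.597
4 3 7.967 -0.679
5 3 -5.369 7.695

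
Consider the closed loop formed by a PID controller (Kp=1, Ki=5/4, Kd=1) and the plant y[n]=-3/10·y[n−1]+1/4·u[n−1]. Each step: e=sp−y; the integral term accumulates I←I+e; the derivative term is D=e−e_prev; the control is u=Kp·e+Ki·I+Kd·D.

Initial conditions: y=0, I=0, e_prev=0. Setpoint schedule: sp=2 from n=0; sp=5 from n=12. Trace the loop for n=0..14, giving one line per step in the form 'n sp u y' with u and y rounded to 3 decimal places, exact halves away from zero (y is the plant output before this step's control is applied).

0 2 6.500 0.000
1 2 1.719 1.625
2 2 9.282 -0.058
3 2 2.386 2.338
4 2 12.298 -0.105
5 2 2.051 3.106
6 2 15.335 -0.419
7 2 0.604 3.960
8 2 18.772 -1.037
9 2 -2.062 5.004
10 2 23.041 -2.017
11 2 -6.200 6.365
12 5 38.406 -3.460
13 5 -9.666 10.639
14 5 50.189 -5.608

(exact arithmetic carried between steps; '≈' marks a value shown rounded to 6 d.p. or computed from one; I and e_prev carry over from the previous line; the table rounds u and y to 3 d.p., halves away from zero)
n=0: y=0, sp=2, e=sp−y=2; I=2, D=e−e_prev=2; u=1·2+5/4·2+1·2=6.5; next y=-3/10·0+1/4·6.5=1.625
n=1: y=1.625, sp=2, e=sp−y=0.375; I=2.375, D=e−e_prev=-1.625; u=1·0.375+5/4·2.375+1·(-1.625)=1.71875; next y=-3/10·1.625+1/4·1.71875≈-0.057813
n=2: y≈-0.057813, sp=2, e=sp−y≈2.057813; I≈4.432813, D=e−e_prev≈1.682813; u=1·2.057813+5/4·4.432813+1·1.682813≈9.281641; next y=-3/10·(-0.057813)+1/4·9.281641≈2.337754
n=3: y≈2.337754, sp=2, e=sp−y≈-0.337754; I≈4.095059, D=e−e_prev≈-2.395566; u=1·(-0.337754)+5/4·4.095059+1·(-2.395566)≈2.385503; next y=-3/10·2.337754+1/4·2.385503≈-0.104950
n=4: y≈-0.104950, sp=2, e=sp−y≈2.104950; I≈6.200009, D=e−e_prev≈2.442704; u=1·2.104950+5/4·6.200009+1·2.442704≈12.297666; next y=-3/10·(-0.104950)+1/4·12.297666≈3.105902
n=5: y≈3.105902, sp=2, e=sp−y≈-1.105902; I≈5.094107, D=e−e_prev≈-3.210852; u=1·(-1.105902)+5/4·5.094107+1·(-3.210852)≈2.050880; next y=-3/10·3.105902+1/4·2.050880≈-0.419050
n=6: y≈-0.419050, sp=2, e=sp−y≈2.419050; I≈7.513158, D=e−e_prev≈3.524952; u=1·2.419050+5/4·7.513158+1·3.524952≈15.335450; next y=-3/10·(-0.419050)+1/4·15.335450≈3.959578
n=7: y≈3.959578, sp=2, e=sp−y≈-1.959578; I≈5.553580, D=e−e_prev≈-4.378628; u=1·(-1.959578)+5/4·5.553580+1·(-4.378628)≈0.603770; next y=-3/10·3.959578+1/4·0.603770≈-1.036931
n=8: y≈-1.036931, sp=2, e=sp−y≈3.036931; I≈8.590511, D=e−e_prev≈4.996508; u=1·3.036931+5/4·8.590511+1·4.996508≈18.771578; next y=-3/10·(-1.036931)+1/4·18.771578≈5.003974
n=9: y≈5.003974, sp=2, e=sp−y≈-3.003974; I≈5.586537, D=e−e_prev≈-6.040904; u=1·(-3.003974)+5/4·5.586537+1·(-6.040904)≈-2.061706; next y=-3/10·5.003974+1/4·(-2.061706)≈-2.016619
n=10: y≈-2.016619, sp=2, e=sp−y≈4.016619; I≈9.603156, D=e−e_prev≈7.020592; u=1·4.016619+5/4·9.603156+1·7.020592≈23.041156; next y=-3/10·(-2.016619)+1/4·23.041156≈6.365275
n=11: y≈6.365275, sp=2, e=sp−y≈-4.365275; I≈5.237881, D=e−e_prev≈-8.381893; u=1·(-4.365275)+5/4·5.237881+1·(-8.381893)≈-6.199816; next y=-3/10·6.365275+1/4·(-6.199816)≈-3.459536
n=12: y≈-3.459536, sp=5, e=sp−y≈8.459536; I≈13.697418, D=e−e_prev≈12.824811; u=1·8.459536+5/4·13.697418+1·12.824811≈38.406120; next y=-3/10·(-3.459536)+1/4·38.406120≈10.639391
n=13: y≈10.639391, sp=5, e=sp−y≈-5.639391; I≈8.058027, D=e−e_prev≈-14.098927; u=1·(-5.639391)+5/4·8.058027+1·(-14.098927)≈-9.665785; next y=-3/10·10.639391+1/4·(-9.665785)≈-5.608263
n=14: y≈-5.608263, sp=5, e=sp−y≈10.608263; I≈18.666290, D=e−e_prev≈16.247654; u=1·10.608263+5/4·18.666290+1·16.247654≈50.188781; next y=-3/10·(-5.608263)+1/4·50.188781≈14.229674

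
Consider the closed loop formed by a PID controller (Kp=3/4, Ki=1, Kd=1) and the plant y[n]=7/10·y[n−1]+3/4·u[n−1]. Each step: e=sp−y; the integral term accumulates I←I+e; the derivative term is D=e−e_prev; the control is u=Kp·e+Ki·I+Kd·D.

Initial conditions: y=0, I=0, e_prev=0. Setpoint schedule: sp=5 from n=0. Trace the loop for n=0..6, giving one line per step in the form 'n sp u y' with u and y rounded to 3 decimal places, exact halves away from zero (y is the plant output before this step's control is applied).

0 5 13.750 0.000
1 5 -14.609 10.313
2 5 29.030 -3.738
3 5 -39.241 19.156
4 5 66.236 -16.022
5 5 -97.749 38.462
6 5 156.611 -46.389

(exact arithmetic carried between steps; '≈' marks a value shown rounded to 6 d.p. or computed from one; I and e_prev carry over from the previous line; the table rounds u and y to 3 d.p., halves away from zero)
n=0: y=0, sp=5, e=sp−y=5; I=5, D=e−e_prev=5; u=3/4·5+1·5+1·5=13.75; next y=7/10·0+3/4·13.75=10.3125
n=1: y=10.3125, sp=5, e=sp−y=-5.3125; I=-0.3125, D=e−e_prev=-10.3125; u=3/4·(-5.3125)+1·(-0.3125)+1·(-10.3125)=-14.609375; next y=7/10·10.3125+3/4·(-14.609375)≈-3.738281
n=2: y≈-3.738281, sp=5, e=sp−y≈8.738281; I≈8.425781, D=e−e_prev≈14.050781; u=3/4·8.738281+1·8.425781+1·14.050781≈29.030273; next y=7/10·(-3.738281)+3/4·29.030273≈19.155908
n=3: y≈19.155908, sp=5, e=sp−y≈-14.155908; I≈-5.730127, D=e−e_prev≈-22.894189; u=3/4·(-14.155908)+1·(-5.730127)+1·(-22.894189)≈-39.241248; next y=7/10·19.155908+3/4·(-39.241248)≈-16.021800
n=4: y≈-16.021800, sp=5, e=sp−y≈21.021800; I≈15.291673, D=e−e_prev≈35.177708; u=3/4·21.021800+1·15.291673+1·35.177708≈66.235731; next y=7/10·(-16.021800)+3/4·66.235731≈38.461538
n=5: y≈38.461538, sp=5, e=sp−y≈-33.461538; I≈-18.169865, D=e−e_prev≈-54.483338; u=3/4·(-33.461538)+1·(-18.169865)+1·(-54.483338)≈-97.749357; next y=7/10·38.461538+3/4·(-97.749357)≈-46.388941
n=6: y≈-46.388941, sp=5, e=sp−y≈51.388941; I≈33.219076, D=e−e_prev≈84.850480; u=3/4·51.388941+1·33.219076+1·84.850480≈156.611261; next y=7/10·(-46.388941)+3/4·156.611261≈84.986187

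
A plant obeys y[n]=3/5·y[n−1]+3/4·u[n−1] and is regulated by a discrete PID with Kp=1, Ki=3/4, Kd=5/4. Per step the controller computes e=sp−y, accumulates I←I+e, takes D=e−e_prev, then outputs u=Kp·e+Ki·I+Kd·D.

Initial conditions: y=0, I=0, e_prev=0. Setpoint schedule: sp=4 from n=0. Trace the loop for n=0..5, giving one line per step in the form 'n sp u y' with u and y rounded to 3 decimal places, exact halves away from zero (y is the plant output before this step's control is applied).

0 4 12.000 0.000
1 4 -17.000 9.000
2 4 39.550 -7.350
3 4 -70.183 25.253
4 4 142.845 -37.485
5 4 -270.847 84.642

(exact arithmetic carried between steps; '≈' marks a value shown rounded to 6 d.p. or computed from one; I and e_prev carry over from the previous line; the table rounds u and y to 3 d.p., halves away from zero)
n=0: y=0, sp=4, e=sp−y=4; I=4, D=e−e_prev=4; u=1·4+3/4·4+5/4·4=12; next y=3/5·0+3/4·12=9
n=1: y=9, sp=4, e=sp−y=-5; I=-1, D=e−e_prev=-9; u=1·(-5)+3/4·(-1)+5/4·(-9)=-17; next y=3/5·9+3/4·(-17)=-7.35
n=2: y=-7.35, sp=4, e=sp−y=11.35; I=10.35, D=e−e_prev=16.35; u=1·11.35+3/4·10.35+5/4·16.35=39.55; next y=3/5·(-7.35)+3/4·39.55=25.2525
n=3: y=25.2525, sp=4, e=sp−y=-21.2525; I=-10.9025, D=e−e_prev=-32.6025; u=1·(-21.2525)+3/4·(-10.9025)+5/4·(-32.6025)=-70.1825; next y=3/5·25.2525+3/4·(-70.1825)=-37.485375
n=4: y=-37.485375, sp=4, e=sp−y=41.485375; I=30.582875, D=e−e_prev=62.737875; u=1·41.485375+3/4·30.582875+5/4·62.737875=142.844875; next y=3/5·(-37.485375)+3/4·142.844875≈84.642431
n=5: y≈84.642431, sp=4, e=sp−y≈-80.642431; I≈-50.059556, D=e−e_prev≈-122.127806; u=1·(-80.642431)+3/4·(-50.059556)+5/4·(-122.127806)≈-270.846856; next y=3/5·84.642431+3/4·(-270.846856)≈-152.349683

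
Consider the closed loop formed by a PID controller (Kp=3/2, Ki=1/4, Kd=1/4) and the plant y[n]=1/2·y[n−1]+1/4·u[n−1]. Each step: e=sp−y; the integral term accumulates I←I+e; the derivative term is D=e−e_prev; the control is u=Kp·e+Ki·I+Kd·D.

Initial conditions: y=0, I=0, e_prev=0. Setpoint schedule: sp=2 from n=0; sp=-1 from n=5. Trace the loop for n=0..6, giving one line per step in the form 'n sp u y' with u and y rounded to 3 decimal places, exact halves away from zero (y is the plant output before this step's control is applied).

0 2 4.000 0.000
1 2 2.000 1.000
2 2 2.500 1.000
3 2 2.500 1.125
4 2 2.625 1.188
5 -1 -3.281 1.250
6 -1 -0.188 -0.195

(exact arithmetic carried between steps; '≈' marks a value shown rounded to 6 d.p. or computed from one; I and e_prev carry over from the previous line; the table rounds u and y to 3 d.p., halves away from zero)
n=0: y=0, sp=2, e=sp−y=2; I=2, D=e−e_prev=2; u=3/2·2+1/4·2+1/4·2=4; next y=1/2·0+1/4·4=1
n=1: y=1, sp=2, e=sp−y=1; I=3, D=e−e_prev=-1; u=3/2·1+1/4·3+1/4·(-1)=2; next y=1/2·1+1/4·2=1
n=2: y=1, sp=2, e=sp−y=1; I=4, D=e−e_prev=0; u=3/2·1+1/4·4+1/4·0=2.5; next y=1/2·1+1/4·2.5=1.125
n=3: y=1.125, sp=2, e=sp−y=0.875; I=4.875, D=e−e_prev=-0.125; u=3/2·0.875+1/4·4.875+1/4·(-0.125)=2.5; next y=1/2·1.125+1/4·2.5=1.1875
n=4: y=1.1875, sp=2, e=sp−y=0.8125; I=5.6875, D=e−e_prev=-0.0625; u=3/2·0.8125+1/4·5.6875+1/4·(-0.0625)=2.625; next y=1/2·1.1875+1/4·2.625=1.25
n=5: y=1.25, sp=-1, e=sp−y=-2.25; I=3.4375, D=e−e_prev=-3.0625; u=3/2·(-2.25)+1/4·3.4375+1/4·(-3.0625)=-3.28125; next y=1/2·1.25+1/4·(-3.28125)≈-0.195313
n=6: y≈-0.195313, sp=-1, e=sp−y≈-0.804688; I≈2.632813, D=e−e_prev≈1.445313; u=3/2·(-0.804688)+1/4·2.632813+1/4·1.445313≈-0.1875; next y=1/2·(-0.195313)+1/4·(-0.1875)≈-0.144531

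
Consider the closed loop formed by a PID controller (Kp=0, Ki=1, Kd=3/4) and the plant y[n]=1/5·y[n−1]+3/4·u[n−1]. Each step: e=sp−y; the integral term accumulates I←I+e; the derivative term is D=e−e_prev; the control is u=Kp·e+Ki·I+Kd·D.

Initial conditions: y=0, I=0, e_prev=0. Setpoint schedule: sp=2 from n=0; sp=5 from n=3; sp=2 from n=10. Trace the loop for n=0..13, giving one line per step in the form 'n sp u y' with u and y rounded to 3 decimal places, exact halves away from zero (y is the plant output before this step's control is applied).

0 2 3.500 0.000
1 2 -0.594 2.625
2 2 5.204 0.080
3 5 3.747 3.919
4 5 6.026 3.594
5 5 4.310 5.239
6 5 6.982 4.280
7 5 3.812 6.093
8 5 7.605 4.077
9 5 2.743 6.519
10 2 3.332 3.361
11 2 2.184 3.171
12 2 2.444 2.272
13 2 1.471 2.287

(exact arithmetic carried between steps; '≈' marks a value shown rounded to 6 d.p. or computed from one; I and e_prev carry over from the previous line; the table rounds u and y to 3 d.p., halves away from zero)
n=0: y=0, sp=2, e=sp−y=2; I=2, D=e−e_prev=2; u=0·2+1·2+3/4·2=3.5; next y=1/5·0+3/4·3.5=2.625
n=1: y=2.625, sp=2, e=sp−y=-0.625; I=1.375, D=e−e_prev=-2.625; u=0·(-0.625)+1·1.375+3/4·(-2.625)=-0.59375; next y=1/5·2.625+3/4·(-0.59375)≈0.079688
n=2: y≈0.079688, sp=2, e=sp−y≈1.920313; I≈3.295313, D=e−e_prev≈2.545313; u=0·1.920313+1·3.295313+3/4·2.545313≈5.204297; next y=1/5·0.079688+3/4·5.204297≈3.919160
n=3: y≈3.919160, sp=5, e=sp−y≈1.080840; I≈4.376152, D=e−e_prev≈-0.839473; u=0·1.080840+1·4.376152+3/4·(-0.839473)≈3.746548; next y=1/5·3.919160+3/4·3.746548≈3.593743
n=4: y≈3.593743, sp=5, e=sp−y≈1.406257; I≈5.782409, D=e−e_prev≈0.325417; u=0·1.406257+1·5.782409+3/4·0.325417≈6.026472; next y=1/5·3.593743+3/4·6.026472≈5.238603
n=5: y≈5.238603, sp=5, e=sp−y≈-0.238603; I≈5.543807, D=e−e_prev≈-1.644860; u=0·(-0.238603)+1·5.543807+3/4·(-1.644860)≈4.310162; next y=1/5·5.238603+3/4·4.310162≈4.280342
n=6: y≈4.280342, sp=5, e=sp−y≈0.719658; I≈6.263465, D=e−e_prev≈0.958261; u=0·0.719658+1·6.263465+3/4·0.958261≈6.982161; next y=1/5·4.280342+3/4·6.982161≈6.092689
n=7: y≈6.092689, sp=5, e=sp−y≈-1.092689; I≈5.170776, D=e−e_prev≈-1.812347; u=0·(-1.092689)+1·5.170776+3/4·(-1.812347)≈3.811516; next y=1/5·6.092689+3/4·3.811516≈4.077175
n=8: y≈4.077175, sp=5, e=sp−y≈0.922825; I≈6.093601, D=e−e_prev≈2.015514; u=0·0.922825+1·6.093601+3/4·2.015514≈7.605237; next y=1/5·4.077175+3/4·7.605237≈6.519363
n=9: y≈6.519363, sp=5, e=sp−y≈-1.519363; I≈4.574239, D=e−e_prev≈-2.442188; u=0·(-1.519363)+1·4.574239+3/4·(-2.442188)≈2.742598; next y=1/5·6.519363+3/4·2.742598≈3.360821
n=10: y≈3.360821, sp=2, e=sp−y≈-1.360821; I≈3.213418, D=e−e_prev≈0.158542; u=0·(-1.360821)+1·3.213418+3/4·0.158542≈3.332324; next y=1/5·3.360821+3/4·3.332324≈3.171408
n=11: y≈3.171408, sp=2, e=sp−y≈-1.171408; I≈2.042010, D=e−e_prev≈0.189413; u=0·(-1.171408)+1·2.042010+3/4·0.189413≈2.184070; next y=1/5·3.171408+3/4·2.184070≈2.272334
n=12: y≈2.272334, sp=2, e=sp−y≈-0.272334; I≈1.769676, D=e−e_prev≈0.899073; u=0·(-0.272334)+1·1.769676+3/4·0.899073≈2.443981; next y=1/5·2.272334+3/4·2.443981≈2.287453
n=13: y≈2.287453, sp=2, e=sp−y≈-0.287453; I≈1.482224, D=e−e_prev≈-0.015118; u=0·(-0.287453)+1·1.482224+3/4·(-0.015118)≈1.470885; next y=1/5·2.287453+3/4·1.470885≈1.560654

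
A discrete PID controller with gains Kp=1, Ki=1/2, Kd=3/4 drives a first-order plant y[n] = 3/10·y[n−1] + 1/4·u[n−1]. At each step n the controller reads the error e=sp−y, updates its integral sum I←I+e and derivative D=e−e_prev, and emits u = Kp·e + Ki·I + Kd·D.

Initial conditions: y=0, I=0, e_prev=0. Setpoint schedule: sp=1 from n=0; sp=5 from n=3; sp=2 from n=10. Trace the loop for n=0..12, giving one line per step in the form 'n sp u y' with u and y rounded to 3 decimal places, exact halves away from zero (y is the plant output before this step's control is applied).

0 1 2.250 0.000
1 1 0.734 0.563
2 1 1.848 0.352
3 5 10.530 0.568
4 5 4.878 2.803
5 5 9.323 2.060
6 5 8.237 2.949
7 5 9.940 2.944
8 5 10.010 3.368
9 5 10.819 3.513
10 2 4.368 3.759
11 2 9.386 2.220
12 2 6.338 3.012

(exact arithmetic carried between steps; '≈' marks a value shown rounded to 6 d.p. or computed from one; I and e_prev carry over from the previous line; the table rounds u and y to 3 d.p., halves away from zero)
n=0: y=0, sp=1, e=sp−y=1; I=1, D=e−e_prev=1; u=1·1+1/2·1+3/4·1=2.25; next y=3/10·0+1/4·2.25=0.5625
n=1: y=0.5625, sp=1, e=sp−y=0.4375; I=1.4375, D=e−e_prev=-0.5625; u=1·0.4375+1/2·1.4375+3/4·(-0.5625)=0.734375; next y=3/10·0.5625+1/4·0.734375≈0.352344
n=2: y≈0.352344, sp=1, e=sp−y≈0.647656; I≈2.085156, D=e−e_prev≈0.210156; u=1·0.647656+1/2·2.085156+3/4·0.210156≈1.847852; next y=3/10·0.352344+1/4·1.847852≈0.567666
n=3: y≈0.567666, sp=5, e=sp−y≈4.432334; I≈6.517490, D=e−e_prev≈3.784678; u=1·4.432334+1/2·6.517490+3/4·3.784678≈10.529587; next y=3/10·0.567666+1/4·10.529587≈2.802697
n=4: y≈2.802697, sp=5, e=sp−y≈2.197303; I≈8.714794, D=e−e_prev≈-2.235031; u=1·2.197303+1/2·8.714794+3/4·(-2.235031)≈4.878427; next y=3/10·2.802697+1/4·4.878427≈2.060416
n=5: y≈2.060416, sp=5, e=sp−y≈2.939584; I≈11.654378, D=e−e_prev≈0.742281; u=1·2.939584+1/2·11.654378+3/4·0.742281≈9.323484; next y=3/10·2.060416+1/4·9.323484≈2.948996
n=6: y≈2.948996, sp=5, e=sp−y≈2.051004; I≈13.705382, D=e−e_prev≈-0.888580; u=1·2.051004+1/2·13.705382+3/4·(-0.888580)≈8.237260; next y=3/10·2.948996+1/4·8.237260≈2.944014
n=7: y≈2.944014, sp=5, e=sp−y≈2.055986; I≈15.761368, D=e−e_prev≈0.004982; u=1·2.055986+1/2·15.761368+3/4·0.004982≈9.940407; next y=3/10·2.944014+1/4·9.940407≈3.368306
n=8: y≈3.368306, sp=5, e=sp−y≈1.631694; I≈17.393062, D=e−e_prev≈-0.424292; u=1·1.631694+1/2·17.393062+3/4·(-0.424292)≈10.010006; next y=3/10·3.368306+1/4·10.010006≈3.512993
n=9: y≈3.512993, sp=5, e=sp−y≈1.487007; I≈18.880069, D=e−e_prev≈-0.144688; u=1·1.487007+1/2·18.880069+3/4·(-0.144688)≈10.818526; next y=3/10·3.512993+1/4·10.818526≈3.758529
n=10: y≈3.758529, sp=2, e=sp−y≈-1.758529; I≈17.121540, D=e−e_prev≈-3.245536; u=1·(-1.758529)+1/2·17.121540+3/4·(-3.245536)≈4.368088; next y=3/10·3.758529+1/4·4.368088≈2.219581
n=11: y≈2.219581, sp=2, e=sp−y≈-0.219581; I≈16.901959, D=e−e_prev≈1.538948; u=1·(-0.219581)+1/2·16.901959+3/4·1.538948≈9.385610; next y=3/10·2.219581+1/4·9.385610≈3.012277
n=12: y≈3.012277, sp=2, e=sp−y≈-1.012277; I≈15.889682, D=e−e_prev≈-0.792696; u=1·(-1.012277)+1/2·15.889682+3/4·(-0.792696)≈6.338042; next y=3/10·3.012277+1/4·6.338042≈2.488194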